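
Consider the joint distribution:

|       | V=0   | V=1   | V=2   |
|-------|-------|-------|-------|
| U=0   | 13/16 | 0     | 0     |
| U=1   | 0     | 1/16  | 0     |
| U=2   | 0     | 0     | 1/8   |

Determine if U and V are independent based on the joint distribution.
Marginal P(U) (row sums):
  P(U=0) = 13/16 + 0 + 0 = 13/16
  P(U=1) = 0 + 1/16 + 0 = 1/16
  P(U=2) = 0 + 0 + 1/8 = 1/8
Marginal P(V) (column sums):
  P(V=0) = 13/16 + 0 + 0 = 13/16
  P(V=1) = 0 + 1/16 + 0 = 1/16
  P(V=2) = 0 + 0 + 1/8 = 1/8

U and V are independent iff P(U=i,V=j) = P(U=i)·P(V=j) for every cell.
  P(U=0)·P(V=0) = 13/16 × 13/16 = 169/256, but P(U=0,V=0) = 13/16 ✗

No, U and V are not independent. Quantitatively, I(U;V) > 0:

H(U) = -[(13/16)·log₂(13/16) + (1/16)·log₂(1/16) + (1/8)·log₂(1/8)]
  = 0.2434 + 0.2500 + 0.3750
  = 0.8684 bits
H(V) = -[(13/16)·log₂(13/16) + (1/16)·log₂(1/16) + (1/8)·log₂(1/8)]
  = 0.2434 + 0.2500 + 0.3750
  = 0.8684 bits
H(U,V) = -[(13/16)·log₂(13/16) + (1/16)·log₂(1/16) + (1/8)·log₂(1/8)]
  = 0.2434 + 0.2500 + 0.3750
  = 0.8684 bits
I(U;V) = H(U) + H(V) - H(U,V) = 0.8684 + 0.8684 - 0.8684 = 0.8684 bits > 0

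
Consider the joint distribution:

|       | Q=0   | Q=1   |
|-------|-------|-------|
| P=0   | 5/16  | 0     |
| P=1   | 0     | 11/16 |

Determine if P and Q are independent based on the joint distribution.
Marginal P(P) (row sums):
  P(P=0) = 5/16 + 0 = 5/16
  P(P=1) = 0 + 11/16 = 11/16
Marginal P(Q) (column sums):
  P(Q=0) = 5/16 + 0 = 5/16
  P(Q=1) = 0 + 11/16 = 11/16

P and Q are independent iff P(P=i,Q=j) = P(P=i)·P(Q=j) for every cell.
  P(P=0)·P(Q=0) = 5/16 × 5/16 = 25/256, but P(P=0,Q=0) = 5/16 ✗

No, P and Q are not independent. Quantitatively, I(P;Q) > 0:

H(P) = -[(5/16)·log₂(5/16) + (11/16)·log₂(11/16)]
  = 0.5244 + 0.3716
  = 0.8960 bits
H(Q) = -[(5/16)·log₂(5/16) + (11/16)·log₂(11/16)]
  = 0.5244 + 0.3716
  = 0.8960 bits
H(P,Q) = -[(5/16)·log₂(5/16) + (11/16)·log₂(11/16)]
  = 0.5244 + 0.3716
  = 0.8960 bits
I(P;Q) = H(P) + H(Q) - H(P,Q) = 0.8960 + 0.8960 - 0.8960 = 0.8960 bits > 0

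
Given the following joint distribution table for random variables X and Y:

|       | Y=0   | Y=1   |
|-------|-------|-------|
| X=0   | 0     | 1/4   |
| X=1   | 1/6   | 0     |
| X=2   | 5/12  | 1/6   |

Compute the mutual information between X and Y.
Marginal P(X) (row sums):
  P(X=0) = 0 + 1/4 = 1/4
  P(X=1) = 1/6 + 0 = 1/6
  P(X=2) = 5/12 + 1/6 = 7/12
Marginal P(Y) (column sums):
  P(Y=0) = 0 + 1/6 + 5/12 = 7/12
  P(Y=1) = 1/4 + 0 + 1/6 = 5/12

H(X) = -[(1/4)·log₂(1/4) + (1/6)·log₂(1/6) + (7/12)·log₂(7/12)]
  = 0.5000 + 0.4308 + 0.4536
  = 1.3844 bits
H(Y) = -[(7/12)·log₂(7/12) + (5/12)·log₂(5/12)]
  = 0.4536 + 0.5263
  = 0.9799 bits
H(X,Y) = -[(1/4)·log₂(1/4) + (1/6)·log₂(1/6) + (5/12)·log₂(5/12) + (1/6)·log₂(1/6)]
  = 0.5000 + 0.4308 + 0.5263 + 0.4308
  = 1.8879 bits

I(X;Y) = H(X) + H(Y) - H(X,Y)
  = 1.3844 + 0.9799 - 1.8879
  = 0.4764 bits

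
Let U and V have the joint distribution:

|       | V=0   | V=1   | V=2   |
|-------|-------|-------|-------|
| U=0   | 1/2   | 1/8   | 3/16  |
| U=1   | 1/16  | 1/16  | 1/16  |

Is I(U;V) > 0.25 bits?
Marginal P(U) (row sums):
  P(U=0) = 1/2 + 1/8 + 3/16 = 13/16
  P(U=1) = 1/16 + 1/16 + 1/16 = 3/16
Marginal P(V) (column sums):
  P(V=0) = 1/2 + 1/16 = 9/16
  P(V=1) = 1/8 + 1/16 = 3/16
  P(V=2) = 3/16 + 1/16 = 1/4

H(U) = -[(13/16)·log₂(13/16) + (3/16)·log₂(3/16)]
  = 0.2434 + 0.4528
  = 0.6962 bits
H(V) = -[(9/16)·log₂(9/16) + (3/16)·log₂(3/16) + (1/4)·log₂(1/4)]
  = 0.4669 + 0.4528 + 0.5000
  = 1.4197 bits
H(U,V) = -[(1/2)·log₂(1/2) + (1/8)·log₂(1/8) + (3/16)·log₂(3/16) + (1/16)·log₂(1/16) + (1/16)·log₂(1/16) + (1/16)·log₂(1/16)]
  = 0.5000 + 0.3750 + 0.4528 + 0.2500 + 0.2500 + 0.2500
  = 2.0778 bits

I(U;V) = H(U) + H(V) - H(U,V)
  = 0.6962 + 1.4197 - 2.0778
  = 0.0381 bits

No. I(U;V) = 0.0381 bits, which is ≤ 0.25 bits.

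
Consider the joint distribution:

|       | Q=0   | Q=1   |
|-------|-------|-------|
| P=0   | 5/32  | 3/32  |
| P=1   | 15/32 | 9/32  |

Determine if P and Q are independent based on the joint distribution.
Marginal P(P) (row sums):
  P(P=0) = 5/32 + 3/32 = 1/4
  P(P=1) = 15/32 + 9/32 = 3/4
Marginal P(Q) (column sums):
  P(Q=0) = 5/32 + 15/32 = 5/8
  P(Q=1) = 3/32 + 9/32 = 3/8

P and Q are independent iff P(P=i,Q=j) = P(P=i)·P(Q=j) for every cell.
  P(P=0)·P(Q=0) = 1/4 × 5/8 = 5/32 = P(P=0,Q=0) ✓
  P(P=0)·P(Q=1) = 1/4 × 3/8 = 3/32 = P(P=0,Q=1) ✓
  P(P=1)·P(Q=0) = 3/4 × 5/8 = 15/32 = P(P=1,Q=0) ✓
  P(P=1)·P(Q=1) = 3/4 × 3/8 = 9/32 = P(P=1,Q=1) ✓

Yes, P and Q are independent: every cell factors, so I(P;Q) = 0 bits.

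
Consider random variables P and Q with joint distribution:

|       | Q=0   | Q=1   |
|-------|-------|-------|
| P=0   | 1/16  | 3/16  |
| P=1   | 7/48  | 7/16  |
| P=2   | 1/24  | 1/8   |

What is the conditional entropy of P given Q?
Marginal P(Q) (column sums):
  P(Q=0) = 1/16 + 7/48 + 1/24 = 1/4
  P(Q=1) = 3/16 + 7/16 + 1/8 = 3/4

H(P|Q) = -Σ P(P,Q)·log₂ P(P|Q), where P(P|Q) = P(P,Q) / P(Q)
  (P=0,Q=0): P(P|Q) = (1/16)/(1/4) = 1/4;  -(1/16)·log₂(1/4) = 0.1250
  (P=0,Q=1): P(P|Q) = (3/16)/(3/4) = 1/4;  -(3/16)·log₂(1/4) = 0.3750
  (P=1,Q=0): P(P|Q) = (7/48)/(1/4) = 7/12;  -(7/48)·log₂(7/12) = 0.1134
  (P=1,Q=1): P(P|Q) = (7/16)/(3/4) = 7/12;  -(7/16)·log₂(7/12) = 0.3402
  (P=2,Q=0): P(P|Q) = (1/24)/(1/4) = 1/6;  -(1/24)·log₂(1/6) = 0.1077
  (P=2,Q=1): P(P|Q) = (1/8)/(3/4) = 1/6;  -(1/8)·log₂(1/6) = 0.3231
H(P|Q) = 0.1250 + 0.3750 + 0.1134 + 0.3402 + 0.1077 + 0.3231
  = 1.3844 bits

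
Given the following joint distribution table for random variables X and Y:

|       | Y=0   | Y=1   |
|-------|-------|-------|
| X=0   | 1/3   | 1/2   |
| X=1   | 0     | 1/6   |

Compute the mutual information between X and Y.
Marginal P(X) (row sums):
  P(X=0) = 1/3 + 1/2 = 5/6
  P(X=1) = 0 + 1/6 = 1/6
Marginal P(Y) (column sums):
  P(Y=0) = 1/3 + 0 = 1/3
  P(Y=1) = 1/2 + 1/6 = 2/3

H(X) = -[(5/6)·log₂(5/6) + (1/6)·log₂(1/6)]
  = 0.2192 + 0.4308
  = 0.6500 bits
H(Y) = -[(1/3)·log₂(1/3) + (2/3)·log₂(2/3)]
  = 0.5283 + 0.3900
  = 0.9183 bits
H(X,Y) = -[(1/3)·log₂(1/3) + (1/2)·log₂(1/2) + (1/6)·log₂(1/6)]
  = 0.5283 + 0.5000 + 0.4308
  = 1.4591 bits

I(X;Y) = H(X) + H(Y) - H(X,Y)
  = 0.6500 + 0.9183 - 1.4591
  = 0.1092 bits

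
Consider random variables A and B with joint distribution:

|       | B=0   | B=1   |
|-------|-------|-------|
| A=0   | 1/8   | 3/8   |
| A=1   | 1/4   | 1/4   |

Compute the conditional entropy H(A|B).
Marginal P(B) (column sums):
  P(B=0) = 1/8 + 1/4 = 3/8
  P(B=1) = 3/8 + 1/4 = 5/8

H(A|B) = -Σ P(A,B)·log₂ P(A|B), where P(A|B) = P(A,B) / P(B)
  (A=0,B=0): P(A|B) = (1/8)/(3/8) = 1/3;  -(1/8)·log₂(1/3) = 0.1981
  (A=0,B=1): P(A|B) = (3/8)/(5/8) = 3/5;  -(3/8)·log₂(3/5) = 0.2764
  (A=1,B=0): P(A|B) = (1/4)/(3/8) = 2/3;  -(1/4)·log₂(2/3) = 0.1462
  (A=1,B=1): P(A|B) = (1/4)/(5/8) = 2/5;  -(1/4)·log₂(2/5) = 0.3305
H(A|B) = 0.1981 + 0.2764 + 0.1462 + 0.3305
  = 0.9512 bits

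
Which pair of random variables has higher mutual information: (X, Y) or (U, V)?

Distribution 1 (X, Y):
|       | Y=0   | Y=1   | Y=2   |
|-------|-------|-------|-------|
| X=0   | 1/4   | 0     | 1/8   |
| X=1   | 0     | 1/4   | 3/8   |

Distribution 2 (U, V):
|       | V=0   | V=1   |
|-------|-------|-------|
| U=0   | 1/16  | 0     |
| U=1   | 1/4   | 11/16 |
Distribution 1 (X, Y):
Marginal P(X) (row sums):
  P(X=0) = 1/4 + 0 + 1/8 = 3/8
  P(X=1) = 0 + 1/4 + 3/8 = 5/8
Marginal P(Y) (column sums):
  P(Y=0) = 1/4 + 0 = 1/4
  P(Y=1) = 0 + 1/4 = 1/4
  P(Y=2) = 1/8 + 3/8 = 1/2

H(X) = -[(3/8)·log₂(3/8) + (5/8)·log₂(5/8)]
  = 0.5306 + 0.4238
  = 0.9544 bits
H(Y) = -[(1/4)·log₂(1/4) + (1/4)·log₂(1/4) + (1/2)·log₂(1/2)]
  = 0.5000 + 0.5000 + 0.5000
  = 1.5000 bits
H(X,Y) = -[(1/4)·log₂(1/4) + (1/8)·log₂(1/8) + (1/4)·log₂(1/4) + (3/8)·log₂(3/8)]
  = 0.5000 + 0.3750 + 0.5000 + 0.5306
  = 1.9056 bits

I(X;Y) = H(X) + H(Y) - H(X,Y)
  = 0.9544 + 1.5000 - 1.9056
  = 0.5488 bits

Distribution 2 (U, V):
Marginal P(U) (row sums):
  P(U=0) = 1/16 + 0 = 1/16
  P(U=1) = 1/4 + 11/16 = 15/16
Marginal P(V) (column sums):
  P(V=0) = 1/16 + 1/4 = 5/16
  P(V=1) = 0 + 11/16 = 11/16

H(U) = -[(1/16)·log₂(1/16) + (15/16)·log₂(15/16)]
  = 0.2500 + 0.0873
  = 0.3373 bits
H(V) = -[(5/16)·log₂(5/16) + (11/16)·log₂(11/16)]
  = 0.5244 + 0.3716
  = 0.8960 bits
H(U,V) = -[(1/16)·log₂(1/16) + (1/4)·log₂(1/4) + (11/16)·log₂(11/16)]
  = 0.2500 + 0.5000 + 0.3716
  = 1.1216 bits

I(U;V) = H(U) + H(V) - H(U,V)
  = 0.3373 + 0.8960 - 1.1216
  = 0.1117 bits

I(X;Y) = 0.5488 bits > I(U;V) = 0.1117 bits, so (X, Y) has the higher mutual information (stronger dependence).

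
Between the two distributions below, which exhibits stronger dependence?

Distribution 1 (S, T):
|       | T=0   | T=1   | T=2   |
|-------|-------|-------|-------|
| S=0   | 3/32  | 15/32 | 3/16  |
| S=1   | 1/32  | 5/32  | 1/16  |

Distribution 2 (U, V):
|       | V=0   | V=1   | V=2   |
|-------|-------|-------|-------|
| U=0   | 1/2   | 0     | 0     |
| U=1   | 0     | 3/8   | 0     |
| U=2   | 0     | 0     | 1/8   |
Distribution 1 (S, T):
Marginal P(S) (row sums):
  P(S=0) = 3/32 + 15/32 + 3/16 = 3/4
  P(S=1) = 1/32 + 5/32 + 1/16 = 1/4
Marginal P(T) (column sums):
  P(T=0) = 3/32 + 1/32 = 1/8
  P(T=1) = 15/32 + 5/32 = 5/8
  P(T=2) = 3/16 + 1/16 = 1/4

H(S) = -[(3/4)·log₂(3/4) + (1/4)·log₂(1/4)]
  = 0.3113 + 0.5000
  = 0.8113 bits
H(T) = -[(1/8)·log₂(1/8) + (5/8)·log₂(5/8) + (1/4)·log₂(1/4)]
  = 0.3750 + 0.4238 + 0.5000
  = 1.2988 bits
H(S,T) = -[(3/32)·log₂(3/32) + (15/32)·log₂(15/32) + (3/16)·log₂(3/16) + (1/32)·log₂(1/32) + (5/32)·log₂(5/32) + (1/16)·log₂(1/16)]
  = 0.3202 + 0.5124 + 0.4528 + 0.1563 + 0.4184 + 0.2500
  = 2.1101 bits

I(S;T) = H(S) + H(T) - H(S,T)
  = 0.8113 + 1.2988 - 2.1101
  = 0.0000 bits

Distribution 2 (U, V):
Marginal P(U) (row sums):
  P(U=0) = 1/2 + 0 + 0 = 1/2
  P(U=1) = 0 + 3/8 + 0 = 3/8
  P(U=2) = 0 + 0 + 1/8 = 1/8
Marginal P(V) (column sums):
  P(V=0) = 1/2 + 0 + 0 = 1/2
  P(V=1) = 0 + 3/8 + 0 = 3/8
  P(V=2) = 0 + 0 + 1/8 = 1/8

H(U) = -[(1/2)·log₂(1/2) + (3/8)·log₂(3/8) + (1/8)·log₂(1/8)]
  = 0.5000 + 0.5306 + 0.3750
  = 1.4056 bits
H(V) = -[(1/2)·log₂(1/2) + (3/8)·log₂(3/8) + (1/8)·log₂(1/8)]
  = 0.5000 + 0.5306 + 0.3750
  = 1.4056 bits
H(U,V) = -[(1/2)·log₂(1/2) + (3/8)·log₂(3/8) + (1/8)·log₂(1/8)]
  = 0.5000 + 0.5306 + 0.3750
  = 1.4056 bits

I(U;V) = H(U) + H(V) - H(U,V)
  = 1.4056 + 1.4056 - 1.4056
  = 1.4056 bits

I(U;V) = 1.4056 bits > I(S;T) = 0.0000 bits, so (U, V) has the higher mutual information (stronger dependence).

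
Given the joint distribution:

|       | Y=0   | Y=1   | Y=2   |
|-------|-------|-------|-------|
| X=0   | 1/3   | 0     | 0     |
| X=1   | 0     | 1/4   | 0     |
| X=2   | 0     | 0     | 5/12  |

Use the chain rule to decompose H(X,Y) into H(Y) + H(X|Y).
By the chain rule: H(X,Y) = H(Y) + H(X|Y)

Marginal P(Y) (column sums):
  P(Y=0) = 1/3 + 0 + 0 = 1/3
  P(Y=1) = 0 + 1/4 + 0 = 1/4
  P(Y=2) = 0 + 0 + 5/12 = 5/12
H(Y) = -[(1/3)·log₂(1/3) + (1/4)·log₂(1/4) + (5/12)·log₂(5/12)]
  = 0.5283 + 0.5000 + 0.5263
  = 1.5546 bits
H(X|Y) = -Σ P(X,Y)·log₂ P(X|Y), where P(X|Y) = P(X,Y) / P(Y)
  (cells with P(X,Y) = 0 contribute 0)
  (X=0,Y=0): P(X|Y) = (1/3)/(1/3) = 1;  -(1/3)·log₂(1) = 0.0000
  (X=1,Y=1): P(X|Y) = (1/4)/(1/4) = 1;  -(1/4)·log₂(1) = 0.0000
  (X=2,Y=2): P(X|Y) = (5/12)/(5/12) = 1;  -(5/12)·log₂(1) = 0.0000
H(X|Y) = 0.0000 + 0.0000 + 0.0000
  = 0.0000 bits

H(X,Y) = H(Y) + H(X|Y) = 1.5546 + 0.0000 = 1.5546 bits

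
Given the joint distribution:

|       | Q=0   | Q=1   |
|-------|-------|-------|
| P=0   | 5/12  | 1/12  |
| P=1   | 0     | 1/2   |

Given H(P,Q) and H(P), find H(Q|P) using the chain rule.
From the chain rule: H(P,Q) = H(P) + H(Q|P)
Therefore: H(Q|P) = H(P,Q) - H(P)

H(P,Q) = -[(5/12)·log₂(5/12) + (1/12)·log₂(1/12) + (1/2)·log₂(1/2)]
  = 0.5263 + 0.2987 + 0.5000
  = 1.3250 bits
Marginal P(P) (row sums):
  P(P=0) = 5/12 + 1/12 = 1/2
  P(P=1) = 0 + 1/2 = 1/2
H(P) = -[(1/2)·log₂(1/2) + (1/2)·log₂(1/2)]
  = 0.5000 + 0.5000
  = 1.0000 bits

H(Q|P) = 1.3250 - 1.0000 = 0.3250 bits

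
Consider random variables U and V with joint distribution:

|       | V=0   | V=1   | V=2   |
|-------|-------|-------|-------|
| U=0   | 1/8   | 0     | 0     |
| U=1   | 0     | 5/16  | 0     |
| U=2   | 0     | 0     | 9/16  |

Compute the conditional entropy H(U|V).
Marginal P(V) (column sums):
  P(V=0) = 1/8 + 0 + 0 = 1/8
  P(V=1) = 0 + 5/16 + 0 = 5/16
  P(V=2) = 0 + 0 + 9/16 = 9/16

H(U|V) = -Σ P(U,V)·log₂ P(U|V), where P(U|V) = P(U,V) / P(V)
  (cells with P(U,V) = 0 contribute 0)
  (U=0,V=0): P(U|V) = (1/8)/(1/8) = 1;  -(1/8)·log₂(1) = 0.0000
  (U=1,V=1): P(U|V) = (5/16)/(5/16) = 1;  -(5/16)·log₂(1) = 0.0000
  (U=2,V=2): P(U|V) = (9/16)/(9/16) = 1;  -(9/16)·log₂(1) = 0.0000
H(U|V) = 0.0000 + 0.0000 + 0.0000
  = 0.0000 bits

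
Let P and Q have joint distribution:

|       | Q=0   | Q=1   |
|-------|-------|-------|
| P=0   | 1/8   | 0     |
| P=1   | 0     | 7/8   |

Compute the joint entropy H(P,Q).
H(P,Q) = -Σ P(P,Q) log₂ P(P,Q), summed over the non-zero cells:
H(P,Q) = -[(1/8)·log₂(1/8) + (7/8)·log₂(7/8)]
  = 0.3750 + 0.1686
  = 0.5436 bits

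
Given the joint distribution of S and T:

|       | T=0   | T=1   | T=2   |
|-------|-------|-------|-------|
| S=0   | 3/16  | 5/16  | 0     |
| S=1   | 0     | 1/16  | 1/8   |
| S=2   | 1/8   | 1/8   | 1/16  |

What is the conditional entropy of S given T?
Marginal P(T) (column sums):
  P(T=0) = 3/16 + 0 + 1/8 = 5/16
  P(T=1) = 5/16 + 1/16 + 1/8 = 1/2
  P(T=2) = 0 + 1/8 + 1/16 = 3/16

H(S|T) = -Σ P(S,T)·log₂ P(S|T), where P(S|T) = P(S,T) / P(T)
  (cells with P(S,T) = 0 contribute 0)
  (S=0,T=0): P(S|T) = (3/16)/(5/16) = 3/5;  -(3/16)·log₂(3/5) = 0.1382
  (S=0,T=1): P(S|T) = (5/16)/(1/2) = 5/8;  -(5/16)·log₂(5/8) = 0.2119
  (S=1,T=1): P(S|T) = (1/16)/(1/2) = 1/8;  -(1/16)·log₂(1/8) = 0.1875
  (S=1,T=2): P(S|T) = (1/8)/(3/16) = 2/3;  -(1/8)·log₂(2/3) = 0.0731
  (S=2,T=0): P(S|T) = (1/8)/(5/16) = 2/5;  -(1/8)·log₂(2/5) = 0.1652
  (S=2,T=1): P(S|T) = (1/8)/(1/2) = 1/4;  -(1/8)·log₂(1/4) = 0.2500
  (S=2,T=2): P(S|T) = (1/16)/(3/16) = 1/3;  -(1/16)·log₂(1/3) = 0.0991
H(S|T) = 0.1382 + 0.2119 + 0.1875 + 0.0731 + 0.1652 + 0.2500 + 0.0991
  = 1.1250 bits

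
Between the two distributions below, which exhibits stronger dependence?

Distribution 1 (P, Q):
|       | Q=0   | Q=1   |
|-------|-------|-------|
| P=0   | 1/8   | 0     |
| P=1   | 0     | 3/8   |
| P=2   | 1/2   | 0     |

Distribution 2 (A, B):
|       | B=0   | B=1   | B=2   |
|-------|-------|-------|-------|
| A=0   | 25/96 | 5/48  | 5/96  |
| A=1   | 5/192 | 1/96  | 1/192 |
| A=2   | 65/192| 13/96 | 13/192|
Distribution 1 (P, Q):
Marginal P(P) (row sums):
  P(P=0) = 1/8 + 0 = 1/8
  P(P=1) = 0 + 3/8 = 3/8
  P(P=2) = 1/2 + 0 = 1/2
Marginal P(Q) (column sums):
  P(Q=0) = 1/8 + 0 + 1/2 = 5/8
  P(Q=1) = 0 + 3/8 + 0 = 3/8

H(P) = -[(1/8)·log₂(1/8) + (3/8)·log₂(3/8) + (1/2)·log₂(1/2)]
  = 0.3750 + 0.5306 + 0.5000
  = 1.4056 bits
H(Q) = -[(5/8)·log₂(5/8) + (3/8)·log₂(3/8)]
  = 0.4238 + 0.5306
  = 0.9544 bits
H(P,Q) = -[(1/8)·log₂(1/8) + (3/8)·log₂(3/8) + (1/2)·log₂(1/2)]
  = 0.3750 + 0.5306 + 0.5000
  = 1.4056 bits

I(P;Q) = H(P) + H(Q) - H(P,Q)
  = 1.4056 + 0.9544 - 1.4056
  = 0.9544 bits

Distribution 2 (A, B):
Marginal P(A) (row sums):
  P(A=0) = 25/96 + 5/48 + 5/96 = 5/12
  P(A=1) = 5/192 + 1/96 + 1/192 = 1/24
  P(A=2) = 65/192 + 13/96 + 13/192 = 13/24
Marginal P(B) (column sums):
  P(B=0) = 25/96 + 5/192 + 65/192 = 5/8
  P(B=1) = 5/48 + 1/96 + 13/96 = 1/4
  P(B=2) = 5/96 + 1/192 + 13/192 = 1/8

H(A) = -[(5/12)·log₂(5/12) + (1/24)·log₂(1/24) + (13/24)·log₂(13/24)]
  = 0.5263 + 0.1910 + 0.4791
  = 1.1964 bits
H(B) = -[(5/8)·log₂(5/8) + (1/4)·log₂(1/4) + (1/8)·log₂(1/8)]
  = 0.4238 + 0.5000 + 0.3750
  = 1.2988 bits
H(A,B) = -[(25/96)·log₂(25/96) + (5/48)·log₂(5/48) + (5/96)·log₂(5/96) + (5/192)·log₂(5/192) + (1/96)·log₂(1/96) + (1/192)·log₂(1/192) + (65/192)·log₂(65/192) + (13/96)·log₂(13/96) + (13/192)·log₂(13/192)]
  = 0.5055 + 0.3399 + 0.2220 + 0.1371 + 0.0686 + 0.0395 + 0.5290 + 0.3906 + 0.2630
  = 2.4952 bits

I(A;B) = H(A) + H(B) - H(A,B)
  = 1.1964 + 1.2988 - 2.4952
  = 0.0000 bits

I(P;Q) = 0.9544 bits > I(A;B) = 0.0000 bits, so (P, Q) has the higher mutual information (stronger dependence).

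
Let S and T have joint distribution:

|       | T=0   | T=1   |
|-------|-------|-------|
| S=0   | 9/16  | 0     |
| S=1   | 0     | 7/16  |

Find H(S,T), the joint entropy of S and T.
H(S,T) = -Σ P(S,T) log₂ P(S,T), summed over the non-zero cells:
H(S,T) = -[(9/16)·log₂(9/16) + (7/16)·log₂(7/16)]
  = 0.4669 + 0.5218
  = 0.9887 bits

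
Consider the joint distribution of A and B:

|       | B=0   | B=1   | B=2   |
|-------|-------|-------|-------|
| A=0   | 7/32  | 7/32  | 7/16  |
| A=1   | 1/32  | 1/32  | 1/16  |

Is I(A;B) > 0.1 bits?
Marginal P(A) (row sums):
  P(A=0) = 7/32 + 7/32 + 7/16 = 7/8
  P(A=1) = 1/32 + 1/32 + 1/16 = 1/8
Marginal P(B) (column sums):
  P(B=0) = 7/32 + 1/32 = 1/4
  P(B=1) = 7/32 + 1/32 = 1/4
  P(B=2) = 7/16 + 1/16 = 1/2

H(A) = -[(7/8)·log₂(7/8) + (1/8)·log₂(1/8)]
  = 0.1686 + 0.3750
  = 0.5436 bits
H(B) = -[(1/4)·log₂(1/4) + (1/4)·log₂(1/4) + (1/2)·log₂(1/2)]
  = 0.5000 + 0.5000 + 0.5000
  = 1.5000 bits
H(A,B) = -[(7/32)·log₂(7/32) + (7/32)·log₂(7/32) + (7/16)·log₂(7/16) + (1/32)·log₂(1/32) + (1/32)·log₂(1/32) + (1/16)·log₂(1/16)]
  = 0.4796 + 0.4796 + 0.5218 + 0.1563 + 0.1563 + 0.2500
  = 2.0436 bits

I(A;B) = H(A) + H(B) - H(A,B)
  = 0.5436 + 1.5000 - 2.0436
  = 0.0000 bits

No. I(A;B) = 0.0000 bits, which is ≤ 0.1 bits.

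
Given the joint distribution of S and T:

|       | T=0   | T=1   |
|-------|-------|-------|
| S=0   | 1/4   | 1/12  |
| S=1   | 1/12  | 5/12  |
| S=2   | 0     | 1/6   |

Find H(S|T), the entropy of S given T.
Marginal P(T) (column sums):
  P(T=0) = 1/4 + 1/12 + 0 = 1/3
  P(T=1) = 1/12 + 5/12 + 1/6 = 2/3

H(S|T) = -Σ P(S,T)·log₂ P(S|T), where P(S|T) = P(S,T) / P(T)
  (cells with P(S,T) = 0 contribute 0)
  (S=0,T=0): P(S|T) = (1/4)/(1/3) = 3/4;  -(1/4)·log₂(3/4) = 0.1038
  (S=0,T=1): P(S|T) = (1/12)/(2/3) = 1/8;  -(1/12)·log₂(1/8) = 0.2500
  (S=1,T=0): P(S|T) = (1/12)/(1/3) = 1/4;  -(1/12)·log₂(1/4) = 0.1667
  (S=1,T=1): P(S|T) = (5/12)/(2/3) = 5/8;  -(5/12)·log₂(5/8) = 0.2825
  (S=2,T=1): P(S|T) = (1/6)/(2/3) = 1/4;  -(1/6)·log₂(1/4) = 0.3333
H(S|T) = 0.1038 + 0.2500 + 0.1667 + 0.2825 + 0.3333
  = 1.1363 bits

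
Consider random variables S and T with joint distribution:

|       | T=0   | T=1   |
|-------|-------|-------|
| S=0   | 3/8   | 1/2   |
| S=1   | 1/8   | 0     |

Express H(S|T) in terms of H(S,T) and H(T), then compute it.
H(S|T) = H(S,T) - H(T)

Marginal P(T) (column sums):
  P(T=0) = 3/8 + 1/8 = 1/2
  P(T=1) = 1/2 + 0 = 1/2

H(S,T) = -[(3/8)·log₂(3/8) + (1/2)·log₂(1/2) + (1/8)·log₂(1/8)]
  = 0.5306 + 0.5000 + 0.3750
  = 1.4056 bits
H(T) = -[(1/2)·log₂(1/2) + (1/2)·log₂(1/2)]
  = 0.5000 + 0.5000
  = 1.0000 bits

H(S|T) = 1.4056 - 1.0000 = 0.4056 bits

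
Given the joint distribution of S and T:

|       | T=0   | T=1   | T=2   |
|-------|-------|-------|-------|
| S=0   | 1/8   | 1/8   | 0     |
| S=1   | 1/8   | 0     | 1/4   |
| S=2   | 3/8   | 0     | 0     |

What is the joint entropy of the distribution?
H(S,T) = -Σ P(S,T) log₂ P(S,T), summed over the non-zero cells:
H(S,T) = -[(1/8)·log₂(1/8) + (1/8)·log₂(1/8) + (1/8)·log₂(1/8) + (1/4)·log₂(1/4) + (3/8)·log₂(3/8)]
  = 0.3750 + 0.3750 + 0.3750 + 0.5000 + 0.5306
  = 2.1556 bits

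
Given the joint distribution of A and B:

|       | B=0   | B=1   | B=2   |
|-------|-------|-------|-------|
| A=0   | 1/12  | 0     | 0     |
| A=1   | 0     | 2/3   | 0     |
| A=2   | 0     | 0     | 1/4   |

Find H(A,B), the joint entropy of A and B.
H(A,B) = -Σ P(A,B) log₂ P(A,B), summed over the non-zero cells:
H(A,B) = -[(1/12)·log₂(1/12) + (2/3)·log₂(2/3) + (1/4)·log₂(1/4)]
  = 0.2987 + 0.3900 + 0.5000
  = 1.1887 bits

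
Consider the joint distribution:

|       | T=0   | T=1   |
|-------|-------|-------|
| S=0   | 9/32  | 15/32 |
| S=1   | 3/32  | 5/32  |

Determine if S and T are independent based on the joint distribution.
Marginal P(S) (row sums):
  P(S=0) = 9/32 + 15/32 = 3/4
  P(S=1) = 3/32 + 5/32 = 1/4
Marginal P(T) (column sums):
  P(T=0) = 9/32 + 3/32 = 3/8
  P(T=1) = 15/32 + 5/32 = 5/8

S and T are independent iff P(S=i,T=j) = P(S=i)·P(T=j) for every cell.
  P(S=0)·P(T=0) = 3/4 × 3/8 = 9/32 = P(S=0,T=0) ✓
  P(S=0)·P(T=1) = 3/4 × 5/8 = 15/32 = P(S=0,T=1) ✓
  P(S=1)·P(T=0) = 1/4 × 3/8 = 3/32 = P(S=1,T=0) ✓
  P(S=1)·P(T=1) = 1/4 × 5/8 = 5/32 = P(S=1,T=1) ✓

Yes, S and T are independent: every cell factors, so I(S;T) = 0 bits.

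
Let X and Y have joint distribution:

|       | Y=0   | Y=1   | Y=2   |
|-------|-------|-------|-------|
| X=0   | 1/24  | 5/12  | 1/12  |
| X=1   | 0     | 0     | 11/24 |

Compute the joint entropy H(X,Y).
H(X,Y) = -Σ P(X,Y) log₂ P(X,Y), summed over the non-zero cells:
H(X,Y) = -[(1/24)·log₂(1/24) + (5/12)·log₂(5/12) + (1/12)·log₂(1/12) + (11/24)·log₂(11/24)]
  = 0.1910 + 0.5263 + 0.2987 + 0.5159
  = 1.5319 bits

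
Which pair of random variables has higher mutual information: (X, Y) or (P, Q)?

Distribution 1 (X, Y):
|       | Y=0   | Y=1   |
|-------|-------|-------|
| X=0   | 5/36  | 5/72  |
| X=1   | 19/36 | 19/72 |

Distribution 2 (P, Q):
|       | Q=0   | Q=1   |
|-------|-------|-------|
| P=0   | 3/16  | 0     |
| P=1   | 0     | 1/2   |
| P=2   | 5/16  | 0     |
Distribution 1 (X, Y):
Marginal P(X) (row sums):
  P(X=0) = 5/36 + 5/72 = 5/24
  P(X=1) = 19/36 + 19/72 = 19/24
Marginal P(Y) (column sums):
  P(Y=0) = 5/36 + 19/36 = 2/3
  P(Y=1) = 5/72 + 19/72 = 1/3

H(X) = -[(5/24)·log₂(5/24) + (19/24)·log₂(19/24)]
  = 0.4715 + 0.2668
  = 0.7383 bits
H(Y) = -[(2/3)·log₂(2/3) + (1/3)·log₂(1/3)]
  = 0.3900 + 0.5283
  = 0.9183 bits
H(X,Y) = -[(5/36)·log₂(5/36) + (5/72)·log₂(5/72) + (19/36)·log₂(19/36) + (19/72)·log₂(19/72)]
  = 0.3956 + 0.2672 + 0.4866 + 0.5072
  = 1.6566 bits

I(X;Y) = H(X) + H(Y) - H(X,Y)
  = 0.7383 + 0.9183 - 1.6566
  = 0.0000 bits

Distribution 2 (P, Q):
Marginal P(P) (row sums):
  P(P=0) = 3/16 + 0 = 3/16
  P(P=1) = 0 + 1/2 = 1/2
  P(P=2) = 5/16 + 0 = 5/16
Marginal P(Q) (column sums):
  P(Q=0) = 3/16 + 0 + 5/16 = 1/2
  P(Q=1) = 0 + 1/2 + 0 = 1/2

H(P) = -[(3/16)·log₂(3/16) + (1/2)·log₂(1/2) + (5/16)·log₂(5/16)]
  = 0.4528 + 0.5000 + 0.5244
  = 1.4772 bits
H(Q) = -[(1/2)·log₂(1/2) + (1/2)·log₂(1/2)]
  = 0.5000 + 0.5000
  = 1.0000 bits
H(P,Q) = -[(3/16)·log₂(3/16) + (1/2)·log₂(1/2) + (5/16)·log₂(5/16)]
  = 0.4528 + 0.5000 + 0.5244
  = 1.4772 bits

I(P;Q) = H(P) + H(Q) - H(P,Q)
  = 1.4772 + 1.0000 - 1.4772
  = 1.0000 bits

I(P;Q) = 1.0000 bits > I(X;Y) = 0.0000 bits, so (P, Q) has the higher mutual information (stronger dependence).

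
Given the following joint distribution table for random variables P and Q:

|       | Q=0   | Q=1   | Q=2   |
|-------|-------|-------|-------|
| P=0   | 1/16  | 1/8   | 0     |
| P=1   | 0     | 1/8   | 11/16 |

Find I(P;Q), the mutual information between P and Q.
Marginal P(P) (row sums):
  P(P=0) = 1/16 + 1/8 + 0 = 3/16
  P(P=1) = 0 + 1/8 + 11/16 = 13/16
Marginal P(Q) (column sums):
  P(Q=0) = 1/16 + 0 = 1/16
  P(Q=1) = 1/8 + 1/8 = 1/4
  P(Q=2) = 0 + 11/16 = 11/16

H(P) = -[(3/16)·log₂(3/16) + (13/16)·log₂(13/16)]
  = 0.4528 + 0.2434
  = 0.6962 bits
H(Q) = -[(1/16)·log₂(1/16) + (1/4)·log₂(1/4) + (11/16)·log₂(11/16)]
  = 0.2500 + 0.5000 + 0.3716
  = 1.1216 bits
H(P,Q) = -[(1/16)·log₂(1/16) + (1/8)·log₂(1/8) + (1/8)·log₂(1/8) + (11/16)·log₂(11/16)]
  = 0.2500 + 0.3750 + 0.3750 + 0.3716
  = 1.3716 bits

I(P;Q) = H(P) + H(Q) - H(P,Q)
  = 0.6962 + 1.1216 - 1.3716
  = 0.4462 bits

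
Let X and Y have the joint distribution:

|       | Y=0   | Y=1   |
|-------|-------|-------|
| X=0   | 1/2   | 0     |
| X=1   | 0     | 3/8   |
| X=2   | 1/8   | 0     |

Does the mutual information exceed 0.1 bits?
Marginal P(X) (row sums):
  P(X=0) = 1/2 + 0 = 1/2
  P(X=1) = 0 + 3/8 = 3/8
  P(X=2) = 1/8 + 0 = 1/8
Marginal P(Y) (column sums):
  P(Y=0) = 1/2 + 0 + 1/8 = 5/8
  P(Y=1) = 0 + 3/8 + 0 = 3/8

H(X) = -[(1/2)·log₂(1/2) + (3/8)·log₂(3/8) + (1/8)·log₂(1/8)]
  = 0.5000 + 0.5306 + 0.3750
  = 1.4056 bits
H(Y) = -[(5/8)·log₂(5/8) + (3/8)·log₂(3/8)]
  = 0.4238 + 0.5306
  = 0.9544 bits
H(X,Y) = -[(1/2)·log₂(1/2) + (3/8)·log₂(3/8) + (1/8)·log₂(1/8)]
  = 0.5000 + 0.5306 + 0.3750
  = 1.4056 bits

I(X;Y) = H(X) + H(Y) - H(X,Y)
  = 1.4056 + 0.9544 - 1.4056
  = 0.9544 bits

Yes. I(X;Y) = 0.9544 bits, which is > 0.1 bits.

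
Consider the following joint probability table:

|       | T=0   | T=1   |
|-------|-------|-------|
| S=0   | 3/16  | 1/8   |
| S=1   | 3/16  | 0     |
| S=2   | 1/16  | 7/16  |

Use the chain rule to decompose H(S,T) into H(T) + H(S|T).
By the chain rule: H(S,T) = H(T) + H(S|T)

Marginal P(T) (column sums):
  P(T=0) = 3/16 + 3/16 + 1/16 = 7/16
  P(T=1) = 1/8 + 0 + 7/16 = 9/16
H(T) = -[(7/16)·log₂(7/16) + (9/16)·log₂(9/16)]
  = 0.5218 + 0.4669
  = 0.9887 bits
H(S|T) = -Σ P(S,T)·log₂ P(S|T), where P(S|T) = P(S,T) / P(T)
  (cells with P(S,T) = 0 contribute 0)
  (S=0,T=0): P(S|T) = (3/16)/(7/16) = 3/7;  -(3/16)·log₂(3/7) = 0.2292
  (S=0,T=1): P(S|T) = (1/8)/(9/16) = 2/9;  -(1/8)·log₂(2/9) = 0.2712
  (S=1,T=0): P(S|T) = (3/16)/(7/16) = 3/7;  -(3/16)·log₂(3/7) = 0.2292
  (S=2,T=0): P(S|T) = (1/16)/(7/16) = 1/7;  -(1/16)·log₂(1/7) = 0.1755
  (S=2,T=1): P(S|T) = (7/16)/(9/16) = 7/9;  -(7/16)·log₂(7/9) = 0.1586
H(S|T) = 0.2292 + 0.2712 + 0.2292 + 0.1755 + 0.1586
  = 1.0637 bits

H(S,T) = H(T) + H(S|T) = 0.9887 + 1.0637 = 2.0524 bits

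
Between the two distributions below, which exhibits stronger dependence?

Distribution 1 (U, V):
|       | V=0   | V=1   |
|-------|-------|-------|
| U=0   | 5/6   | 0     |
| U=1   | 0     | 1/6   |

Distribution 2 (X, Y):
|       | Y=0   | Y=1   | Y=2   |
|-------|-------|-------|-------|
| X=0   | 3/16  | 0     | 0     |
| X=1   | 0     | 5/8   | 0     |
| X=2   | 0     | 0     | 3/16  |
Distribution 1 (U, V):
Marginal P(U) (row sums):
  P(U=0) = 5/6 + 0 = 5/6
  P(U=1) = 0 + 1/6 = 1/6
Marginal P(V) (column sums):
  P(V=0) = 5/6 + 0 = 5/6
  P(V=1) = 0 + 1/6 = 1/6

H(U) = -[(5/6)·log₂(5/6) + (1/6)·log₂(1/6)]
  = 0.2192 + 0.4308
  = 0.6500 bits
H(V) = -[(5/6)·log₂(5/6) + (1/6)·log₂(1/6)]
  = 0.2192 + 0.4308
  = 0.6500 bits
H(U,V) = -[(5/6)·log₂(5/6) + (1/6)·log₂(1/6)]
  = 0.2192 + 0.4308
  = 0.6500 bits

I(U;V) = H(U) + H(V) - H(U,V)
  = 0.6500 + 0.6500 - 0.6500
  = 0.6500 bits

Distribution 2 (X, Y):
Marginal P(X) (row sums):
  P(X=0) = 3/16 + 0 + 0 = 3/16
  P(X=1) = 0 + 5/8 + 0 = 5/8
  P(X=2) = 0 + 0 + 3/16 = 3/16
Marginal P(Y) (column sums):
  P(Y=0) = 3/16 + 0 + 0 = 3/16
  P(Y=1) = 0 + 5/8 + 0 = 5/8
  P(Y=2) = 0 + 0 + 3/16 = 3/16

H(X) = -[(3/16)·log₂(3/16) + (5/8)·log₂(5/8) + (3/16)·log₂(3/16)]
  = 0.4528 + 0.4238 + 0.4528
  = 1.3294 bits
H(Y) = -[(3/16)·log₂(3/16) + (5/8)·log₂(5/8) + (3/16)·log₂(3/16)]
  = 0.4528 + 0.4238 + 0.4528
  = 1.3294 bits
H(X,Y) = -[(3/16)·log₂(3/16) + (5/8)·log₂(5/8) + (3/16)·log₂(3/16)]
  = 0.4528 + 0.4238 + 0.4528
  = 1.3294 bits

I(X;Y) = H(X) + H(Y) - H(X,Y)
  = 1.3294 + 1.3294 - 1.3294
  = 1.3294 bits

I(X;Y) = 1.3294 bits > I(U;V) = 0.6500 bits, so (X, Y) has the higher mutual information (stronger dependence).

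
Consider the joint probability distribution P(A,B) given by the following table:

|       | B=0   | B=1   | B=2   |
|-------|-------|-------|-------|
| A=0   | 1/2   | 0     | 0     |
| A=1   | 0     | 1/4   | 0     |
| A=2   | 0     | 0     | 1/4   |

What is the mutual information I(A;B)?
Marginal P(A) (row sums):
  P(A=0) = 1/2 + 0 + 0 = 1/2
  P(A=1) = 0 + 1/4 + 0 = 1/4
  P(A=2) = 0 + 0 + 1/4 = 1/4
Marginal P(B) (column sums):
  P(B=0) = 1/2 + 0 + 0 = 1/2
  P(B=1) = 0 + 1/4 + 0 = 1/4
  P(B=2) = 0 + 0 + 1/4 = 1/4

H(A) = -[(1/2)·log₂(1/2) + (1/4)·log₂(1/4) + (1/4)·log₂(1/4)]
  = 0.5000 + 0.5000 + 0.5000
  = 1.5000 bits
H(B) = -[(1/2)·log₂(1/2) + (1/4)·log₂(1/4) + (1/4)·log₂(1/4)]
  = 0.5000 + 0.5000 + 0.5000
  = 1.5000 bits
H(A,B) = -[(1/2)·log₂(1/2) + (1/4)·log₂(1/4) + (1/4)·log₂(1/4)]
  = 0.5000 + 0.5000 + 0.5000
  = 1.5000 bits

I(A;B) = H(A) + H(B) - H(A,B)
  = 1.5000 + 1.5000 - 1.5000
  = 1.5000 bits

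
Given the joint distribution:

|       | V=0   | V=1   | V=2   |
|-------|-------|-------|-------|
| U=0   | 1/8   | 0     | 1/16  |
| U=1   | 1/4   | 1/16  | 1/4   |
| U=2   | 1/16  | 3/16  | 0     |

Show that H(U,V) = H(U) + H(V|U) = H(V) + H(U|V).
Marginal P(U) (row sums):
  P(U=0) = 1/8 + 0 + 1/16 = 3/16
  P(U=1) = 1/4 + 1/16 + 1/4 = 9/16
  P(U=2) = 1/16 + 3/16 + 0 = 1/4
Marginal P(V) (column sums):
  P(V=0) = 1/8 + 1/4 + 1/16 = 7/16
  P(V=1) = 0 + 1/16 + 3/16 = 1/4
  P(V=2) = 1/16 + 1/4 + 0 = 5/16

Decomposition 1: H(U) + H(V|U)
H(U) = -[(3/16)·log₂(3/16) + (9/16)·log₂(9/16) + (1/4)·log₂(1/4)]
  = 0.4528 + 0.4669 + 0.5000
  = 1.4197 bits
H(V|U) = -Σ P(U,V)·log₂ P(V|U), where P(V|U) = P(U,V) / P(U)
  (cells with P(U,V) = 0 contribute 0)
  (U=0,V=0): P(V|U) = (1/8)/(3/16) = 2/3;  -(1/8)·log₂(2/3) = 0.0731
  (U=0,V=2): P(V|U) = (1/16)/(3/16) = 1/3;  -(1/16)·log₂(1/3) = 0.0991
  (U=1,V=0): P(V|U) = (1/4)/(9/16) = 4/9;  -(1/4)·log₂(4/9) = 0.2925
  (U=1,V=1): P(V|U) = (1/16)/(9/16) = 1/9;  -(1/16)·log₂(1/9) = 0.1981
  (U=1,V=2): P(V|U) = (1/4)/(9/16) = 4/9;  -(1/4)·log₂(4/9) = 0.2925
  (U=2,V=0): P(V|U) = (1/16)/(1/4) = 1/4;  -(1/16)·log₂(1/4) = 0.1250
  (U=2,V=1): P(V|U) = (3/16)/(1/4) = 3/4;  -(3/16)·log₂(3/4) = 0.0778
H(V|U) = 0.0731 + 0.0991 + 0.2925 + 0.1981 + 0.2925 + 0.1250 + 0.0778
  = 1.1581 bits
H(U) + H(V|U) = 1.4197 + 1.1581 = 2.5778 bits

Decomposition 2: H(V) + H(U|V)
H(V) = -[(7/16)·log₂(7/16) + (1/4)·log₂(1/4) + (5/16)·log₂(5/16)]
  = 0.5218 + 0.5000 + 0.5244
  = 1.5462 bits
H(U|V) = -Σ P(U,V)·log₂ P(U|V), where P(U|V) = P(U,V) / P(V)
  (cells with P(U,V) = 0 contribute 0)
  (U=0,V=0): P(U|V) = (1/8)/(7/16) = 2/7;  -(1/8)·log₂(2/7) = 0.2259
  (U=0,V=2): P(U|V) = (1/16)/(5/16) = 1/5;  -(1/16)·log₂(1/5) = 0.1451
  (U=1,V=0): P(U|V) = (1/4)/(7/16) = 4/7;  -(1/4)·log₂(4/7) = 0.2018
  (U=1,V=1): P(U|V) = (1/16)/(1/4) = 1/4;  -(1/16)·log₂(1/4) = 0.1250
  (U=1,V=2): P(U|V) = (1/4)/(5/16) = 4/5;  -(1/4)·log₂(4/5) = 0.0805
  (U=2,V=0): P(U|V) = (1/16)/(7/16) = 1/7;  -(1/16)·log₂(1/7) = 0.1755
  (U=2,V=1): P(U|V) = (3/16)/(1/4) = 3/4;  -(3/16)·log₂(3/4) = 0.0778
H(U|V) = 0.2259 + 0.1451 + 0.2018 + 0.1250 + 0.0805 + 0.1755 + 0.0778
  = 1.0316 bits
H(V) + H(U|V) = 1.5462 + 1.0316 = 2.5778 bits

Direct computation of the joint entropy:
H(U,V) = -[(1/8)·log₂(1/8) + (1/16)·log₂(1/16) + (1/4)·log₂(1/4) + (1/16)·log₂(1/16) + (1/4)·log₂(1/4) + (1/16)·log₂(1/16) + (3/16)·log₂(3/16)]
  = 0.3750 + 0.2500 + 0.5000 + 0.2500 + 0.5000 + 0.2500 + 0.4528
  = 2.5778 bits

All three agree: H(U,V) = 2.5778 bits ✓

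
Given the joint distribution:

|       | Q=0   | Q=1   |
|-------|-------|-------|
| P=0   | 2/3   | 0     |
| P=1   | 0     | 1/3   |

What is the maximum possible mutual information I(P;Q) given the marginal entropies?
The upper bound on mutual information is I(P;Q) ≤ min(H(P), H(Q)).

Marginal P(P) (row sums):
  P(P=0) = 2/3 + 0 = 2/3
  P(P=1) = 0 + 1/3 = 1/3
Marginal P(Q) (column sums):
  P(Q=0) = 2/3 + 0 = 2/3
  P(Q=1) = 0 + 1/3 = 1/3

H(P) = -[(2/3)·log₂(2/3) + (1/3)·log₂(1/3)]
  = 0.3900 + 0.5283
  = 0.9183 bits
H(Q) = -[(2/3)·log₂(2/3) + (1/3)·log₂(1/3)]
  = 0.3900 + 0.5283
  = 0.9183 bits

Maximum possible I(P;Q) = min(0.9183, 0.9183) = 0.9183 bits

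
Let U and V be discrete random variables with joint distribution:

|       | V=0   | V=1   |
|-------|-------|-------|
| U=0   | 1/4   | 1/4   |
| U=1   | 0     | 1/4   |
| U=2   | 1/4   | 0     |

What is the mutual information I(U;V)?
Marginal P(U) (row sums):
  P(U=0) = 1/4 + 1/4 = 1/2
  P(U=1) = 0 + 1/4 = 1/4
  P(U=2) = 1/4 + 0 = 1/4
Marginal P(V) (column sums):
  P(V=0) = 1/4 + 0 + 1/4 = 1/2
  P(V=1) = 1/4 + 1/4 + 0 = 1/2

H(U) = -[(1/2)·log₂(1/2) + (1/4)·log₂(1/4) + (1/4)·log₂(1/4)]
  = 0.5000 + 0.5000 + 0.5000
  = 1.5000 bits
H(V) = -[(1/2)·log₂(1/2) + (1/2)·log₂(1/2)]
  = 0.5000 + 0.5000
  = 1.0000 bits
H(U,V) = -[(1/4)·log₂(1/4) + (1/4)·log₂(1/4) + (1/4)·log₂(1/4) + (1/4)·log₂(1/4)]
  = 0.5000 + 0.5000 + 0.5000 + 0.5000
  = 2.0000 bits

I(U;V) = H(U) + H(V) - H(U,V)
  = 1.5000 + 1.0000 - 2.0000
  = 0.5000 bits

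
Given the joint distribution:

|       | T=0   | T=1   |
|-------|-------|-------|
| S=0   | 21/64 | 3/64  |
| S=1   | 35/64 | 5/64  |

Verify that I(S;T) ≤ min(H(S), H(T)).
Marginal P(S) (row sums):
  P(S=0) = 21/64 + 3/64 = 3/8
  P(S=1) = 35/64 + 5/64 = 5/8
Marginal P(T) (column sums):
  P(T=0) = 21/64 + 35/64 = 7/8
  P(T=1) = 3/64 + 5/64 = 1/8

H(S) = -[(3/8)·log₂(3/8) + (5/8)·log₂(5/8)]
  = 0.5306 + 0.4238
  = 0.9544 bits
H(T) = -[(7/8)·log₂(7/8) + (1/8)·log₂(1/8)]
  = 0.1686 + 0.3750
  = 0.5436 bits
H(S,T) = -[(21/64)·log₂(21/64) + (3/64)·log₂(3/64) + (35/64)·log₂(35/64) + (5/64)·log₂(5/64)]
  = 0.5275 + 0.2070 + 0.4762 + 0.2873
  = 1.4980 bits

I(S;T) = H(S) + H(T) - H(S,T)
  = 0.9544 + 0.5436 - 1.4980
  = 0.0000 bits

min(H(S), H(T)) = min(0.9544, 0.5436) = 0.5436 bits
Since 0.0000 ≤ 0.5436, the bound is satisfied ✓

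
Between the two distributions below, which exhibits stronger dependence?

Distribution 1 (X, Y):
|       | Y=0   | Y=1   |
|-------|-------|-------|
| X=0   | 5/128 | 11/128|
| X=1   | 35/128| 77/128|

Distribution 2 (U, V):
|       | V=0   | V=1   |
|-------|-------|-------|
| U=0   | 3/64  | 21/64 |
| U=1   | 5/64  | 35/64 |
Distribution 1 (X, Y):
Marginal P(X) (row sums):
  P(X=0) = 5/128 + 11/128 = 1/8
  P(X=1) = 35/128 + 77/128 = 7/8
Marginal P(Y) (column sums):
  P(Y=0) = 5/128 + 35/128 = 5/16
  P(Y=1) = 11/128 + 77/128 = 11/16

H(X) = -[(1/8)·log₂(1/8) + (7/8)·log₂(7/8)]
  = 0.3750 + 0.1686
  = 0.5436 bits
H(Y) = -[(5/16)·log₂(5/16) + (11/16)·log₂(11/16)]
  = 0.5244 + 0.3716
  = 0.8960 bits
H(X,Y) = -[(5/128)·log₂(5/128) + (11/128)·log₂(11/128) + (35/128)·log₂(35/128) + (77/128)·log₂(77/128)]
  = 0.1827 + 0.3043 + 0.5115 + 0.4411
  = 1.4396 bits

I(X;Y) = H(X) + H(Y) - H(X,Y)
  = 0.5436 + 0.8960 - 1.4396
  = 0.0000 bits

Distribution 2 (U, V):
Marginal P(U) (row sums):
  P(U=0) = 3/64 + 21/64 = 3/8
  P(U=1) = 5/64 + 35/64 = 5/8
Marginal P(V) (column sums):
  P(V=0) = 3/64 + 5/64 = 1/8
  P(V=1) = 21/64 + 35/64 = 7/8

H(U) = -[(3/8)·log₂(3/8) + (5/8)·log₂(5/8)]
  = 0.5306 + 0.4238
  = 0.9544 bits
H(V) = -[(1/8)·log₂(1/8) + (7/8)·log₂(7/8)]
  = 0.3750 + 0.1686
  = 0.5436 bits
H(U,V) = -[(3/64)·log₂(3/64) + (21/64)·log₂(21/64) + (5/64)·log₂(5/64) + (35/64)·log₂(35/64)]
  = 0.2070 + 0.5275 + 0.2873 + 0.4762
  = 1.4980 bits

I(U;V) = H(U) + H(V) - H(U,V)
  = 0.9544 + 0.5436 - 1.4980
  = 0.0000 bits

Both joint tables factor as the product of their marginals, so I(X;Y) = I(U;V) = 0 bits: neither is larger (both pairs are independent).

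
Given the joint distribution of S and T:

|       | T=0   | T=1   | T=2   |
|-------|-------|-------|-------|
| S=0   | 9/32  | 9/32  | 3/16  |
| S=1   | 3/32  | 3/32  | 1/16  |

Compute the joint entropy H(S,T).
H(S,T) = -Σ P(S,T) log₂ P(S,T), summed over the non-zero cells:
H(S,T) = -[(9/32)·log₂(9/32) + (9/32)·log₂(9/32) + (3/16)·log₂(3/16) + (3/32)·log₂(3/32) + (3/32)·log₂(3/32) + (1/16)·log₂(1/16)]
  = 0.5147 + 0.5147 + 0.4528 + 0.3202 + 0.3202 + 0.2500
  = 2.3726 bits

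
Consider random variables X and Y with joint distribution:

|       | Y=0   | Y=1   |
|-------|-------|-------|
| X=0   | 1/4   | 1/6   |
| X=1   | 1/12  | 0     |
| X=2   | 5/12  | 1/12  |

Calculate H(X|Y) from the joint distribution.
Marginal P(Y) (column sums):
  P(Y=0) = 1/4 + 1/12 + 5/12 = 3/4
  P(Y=1) = 1/6 + 0 + 1/12 = 1/4

H(X|Y) = -Σ P(X,Y)·log₂ P(X|Y), where P(X|Y) = P(X,Y) / P(Y)
  (cells with P(X,Y) = 0 contribute 0)
  (X=0,Y=0): P(X|Y) = (1/4)/(3/4) = 1/3;  -(1/4)·log₂(1/3) = 0.3962
  (X=0,Y=1): P(X|Y) = (1/6)/(1/4) = 2/3;  -(1/6)·log₂(2/3) = 0.0975
  (X=1,Y=0): P(X|Y) = (1/12)/(3/4) = 1/9;  -(1/12)·log₂(1/9) = 0.2642
  (X=2,Y=0): P(X|Y) = (5/12)/(3/4) = 5/9;  -(5/12)·log₂(5/9) = 0.3533
  (X=2,Y=1): P(X|Y) = (1/12)/(1/4) = 1/3;  -(1/12)·log₂(1/3) = 0.1321
H(X|Y) = 0.3962 + 0.0975 + 0.2642 + 0.3533 + 0.1321
  = 1.2433 bits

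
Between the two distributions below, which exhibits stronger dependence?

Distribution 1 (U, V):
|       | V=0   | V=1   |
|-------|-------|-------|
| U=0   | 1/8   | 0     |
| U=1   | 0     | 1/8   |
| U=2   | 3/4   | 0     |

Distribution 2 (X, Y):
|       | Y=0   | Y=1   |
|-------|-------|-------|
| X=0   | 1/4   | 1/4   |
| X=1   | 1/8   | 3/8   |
Distribution 1 (U, V):
Marginal P(U) (row sums):
  P(U=0) = 1/8 + 0 = 1/8
  P(U=1) = 0 + 1/8 = 1/8
  P(U=2) = 3/4 + 0 = 3/4
Marginal P(V) (column sums):
  P(V=0) = 1/8 + 0 + 3/4 = 7/8
  P(V=1) = 0 + 1/8 + 0 = 1/8

H(U) = -[(1/8)·log₂(1/8) + (1/8)·log₂(1/8) + (3/4)·log₂(3/4)]
  = 0.3750 + 0.3750 + 0.3113
  = 1.0613 bits
H(V) = -[(7/8)·log₂(7/8) + (1/8)·log₂(1/8)]
  = 0.1686 + 0.3750
  = 0.5436 bits
H(U,V) = -[(1/8)·log₂(1/8) + (1/8)·log₂(1/8) + (3/4)·log₂(3/4)]
  = 0.3750 + 0.3750 + 0.3113
  = 1.0613 bits

I(U;V) = H(U) + H(V) - H(U,V)
  = 1.0613 + 0.5436 - 1.0613
  = 0.5436 bits

Distribution 2 (X, Y):
Marginal P(X) (row sums):
  P(X=0) = 1/4 + 1/4 = 1/2
  P(X=1) = 1/8 + 3/8 = 1/2
Marginal P(Y) (column sums):
  P(Y=0) = 1/4 + 1/8 = 3/8
  P(Y=1) = 1/4 + 3/8 = 5/8

H(X) = -[(1/2)·log₂(1/2) + (1/2)·log₂(1/2)]
  = 0.5000 + 0.5000
  = 1.0000 bits
H(Y) = -[(3/8)·log₂(3/8) + (5/8)·log₂(5/8)]
  = 0.5306 + 0.4238
  = 0.9544 bits
H(X,Y) = -[(1/4)·log₂(1/4) + (1/4)·log₂(1/4) + (1/8)·log₂(1/8) + (3/8)·log₂(3/8)]
  = 0.5000 + 0.5000 + 0.3750 + 0.5306
  = 1.9056 bits

I(X;Y) = H(X) + H(Y) - H(X,Y)
  = 1.0000 + 0.9544 - 1.9056
  = 0.0488 bits

I(U;V) = 0.5436 bits > I(X;Y) = 0.0488 bits, so (U, V) has the higher mutual information (stronger dependence).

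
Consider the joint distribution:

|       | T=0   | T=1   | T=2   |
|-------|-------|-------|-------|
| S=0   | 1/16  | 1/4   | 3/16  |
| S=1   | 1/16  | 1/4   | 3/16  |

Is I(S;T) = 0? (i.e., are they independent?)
Marginal P(S) (row sums):
  P(S=0) = 1/16 + 1/4 + 3/16 = 1/2
  P(S=1) = 1/16 + 1/4 + 3/16 = 1/2
Marginal P(T) (column sums):
  P(T=0) = 1/16 + 1/16 = 1/8
  P(T=1) = 1/4 + 1/4 = 1/2
  P(T=2) = 3/16 + 3/16 = 3/8

S and T are independent iff P(S=i,T=j) = P(S=i)·P(T=j) for every cell.
  P(S=0)·P(T=0) = 1/2 × 1/8 = 1/16 = P(S=0,T=0) ✓
  P(S=0)·P(T=1) = 1/2 × 1/2 = 1/4 = P(S=0,T=1) ✓
  P(S=0)·P(T=2) = 1/2 × 3/8 = 3/16 = P(S=0,T=2) ✓
  P(S=1)·P(T=0) = 1/2 × 1/8 = 1/16 = P(S=1,T=0) ✓
  P(S=1)·P(T=1) = 1/2 × 1/2 = 1/4 = P(S=1,T=1) ✓
  P(S=1)·P(T=2) = 1/2 × 3/8 = 3/16 = P(S=1,T=2) ✓

Yes, S and T are independent: every cell factors, so I(S;T) = 0 bits.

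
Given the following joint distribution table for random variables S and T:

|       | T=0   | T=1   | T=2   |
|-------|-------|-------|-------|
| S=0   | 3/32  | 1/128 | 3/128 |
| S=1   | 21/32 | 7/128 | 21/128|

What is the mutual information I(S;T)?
Marginal P(S) (row sums):
  P(S=0) = 3/32 + 1/128 + 3/128 = 1/8
  P(S=1) = 21/32 + 7/128 + 21/128 = 7/8
Marginal P(T) (column sums):
  P(T=0) = 3/32 + 21/32 = 3/4
  P(T=1) = 1/128 + 7/128 = 1/16
  P(T=2) = 3/128 + 21/128 = 3/16

H(S) = -[(1/8)·log₂(1/8) + (7/8)·log₂(7/8)]
  = 0.3750 + 0.1686
  = 0.5436 bits
H(T) = -[(3/4)·log₂(3/4) + (1/16)·log₂(1/16) + (3/16)·log₂(3/16)]
  = 0.3113 + 0.2500 + 0.4528
  = 1.0141 bits
H(S,T) = -[(3/32)·log₂(3/32) + (1/128)·log₂(1/128) + (3/128)·log₂(3/128) + (21/32)·log₂(21/32) + (7/128)·log₂(7/128) + (21/128)·log₂(21/128)]
  = 0.3202 + 0.0547 + 0.1269 + 0.3988 + 0.2293 + 0.4278
  = 1.5577 bits

I(S;T) = H(S) + H(T) - H(S,T)
  = 0.5436 + 1.0141 - 1.5577
  = 0.0000 bits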